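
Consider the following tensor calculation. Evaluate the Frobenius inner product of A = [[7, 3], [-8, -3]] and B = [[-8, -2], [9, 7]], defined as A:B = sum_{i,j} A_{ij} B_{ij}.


A:B = sum over all i,j of A_{ij} * B_{ij}.
Row 1: 7*-8=-56, 3*-2=-6 => row sum = -62
Row 2: -8*9=-72, -3*7=-21 => row sum = -93
Total = -62 + -93 = -155

-155


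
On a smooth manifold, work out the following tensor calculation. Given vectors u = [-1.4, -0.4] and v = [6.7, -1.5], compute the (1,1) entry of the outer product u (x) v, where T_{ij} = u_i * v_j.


The outer product entry T_{ij} = u_i * v_j.
We need i=1, j=1.
u_1 = -1.4, v_1 = 6.7
T_{1,1} = -1.4 * 6.7 = -9.38

-9.38


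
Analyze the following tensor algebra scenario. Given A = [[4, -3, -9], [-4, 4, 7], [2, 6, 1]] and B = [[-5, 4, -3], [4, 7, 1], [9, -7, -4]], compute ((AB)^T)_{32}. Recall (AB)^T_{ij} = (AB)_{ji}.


(AB)^T_{ij} = (AB)_{ji} = sum_k A_{jk} B_{ki}.
For i=3, j=2 we need (AB)_{23}:
A_{21} * B_{13} = -4 * -3 = 12
A_{22} * B_{23} = 4 * 1 = 4
A_{23} * B_{33} = 7 * -4 = -28
Sum = 12 + 4 + -28 = -12

-12


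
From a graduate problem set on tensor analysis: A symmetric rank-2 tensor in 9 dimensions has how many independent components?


A symmetric rank-2 tensor in d dimensions has d(d+1)/2 independent components.
d = 9
d(d+1)/2 = 9 * 10 / 2 = 90 / 2 = 45

45


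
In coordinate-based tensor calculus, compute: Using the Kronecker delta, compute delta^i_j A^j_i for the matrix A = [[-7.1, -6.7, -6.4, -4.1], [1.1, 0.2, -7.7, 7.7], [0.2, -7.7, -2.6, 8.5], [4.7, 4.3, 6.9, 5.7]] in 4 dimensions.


The contraction (trace) of a rank-2 tensor is the sum of its diagonal elements.
Diagonal entries: A[1,1] = -7.1, A[2,2] = 0.2, A[3,3] = -2.6, A[4,4] = 5.7
Tr(A) = -7.1 + 0.2 + -2.6 + 5.7 = -3.8

-3.8


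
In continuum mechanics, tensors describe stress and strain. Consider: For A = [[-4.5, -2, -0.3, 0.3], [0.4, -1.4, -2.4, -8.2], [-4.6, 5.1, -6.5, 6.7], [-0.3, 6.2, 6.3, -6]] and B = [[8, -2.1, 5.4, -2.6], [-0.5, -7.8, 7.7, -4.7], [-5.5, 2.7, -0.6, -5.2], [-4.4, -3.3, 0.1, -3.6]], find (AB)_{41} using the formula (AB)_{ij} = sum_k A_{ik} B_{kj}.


(AB)_{ij} = sum_k A_{ik} B_{kj}.
For i=4, j=1:
A_{41} * B_{11} = -0.3 * 8 = -2.4
A_{42} * B_{21} = 6.2 * -0.5 = -3.1
A_{43} * B_{31} = 6.3 * -5.5 = -34.65
A_{44} * B_{41} = -6 * -4.4 = 26.4
Sum = -2.4 + -3.1 + -34.65 + 26.4 = -13.75

-13.75


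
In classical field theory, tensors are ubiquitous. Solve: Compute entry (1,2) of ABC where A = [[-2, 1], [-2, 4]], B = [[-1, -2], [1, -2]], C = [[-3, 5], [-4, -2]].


(ABC)_{12} = sum_m (AB)_{1m} C_{m2}. First compute row 1 of AB.
(AB)_{11} = -2*-1 + 1*1 = 3
(AB)_{12} = -2*-2 + 1*-2 = 2
Now contract with column 2 of C:
(AB)_{11} * C_{12} = 3 * 5 = 15
(AB)_{12} * C_{22} = 2 * -2 = -4
(ABC)_{12} = 15 + -4 = 11

11


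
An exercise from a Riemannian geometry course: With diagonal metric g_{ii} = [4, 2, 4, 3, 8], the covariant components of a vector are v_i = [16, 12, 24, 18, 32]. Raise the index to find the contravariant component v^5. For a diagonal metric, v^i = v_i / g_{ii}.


To raise an index with a diagonal metric: v^i = v_i / g_{ii}.
For index 5: v_5 = 32, g_{55} = 8
v^5 = 32 / 8 = 4

4


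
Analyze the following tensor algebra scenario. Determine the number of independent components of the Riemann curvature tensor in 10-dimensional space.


The Riemann tensor in d dimensions has d^2(d^2 - 1)/12 independent components.
d = 10, so d^2 = 100
d^2 - 1 = 99
d^2(d^2 - 1) = 100 * 99 = 9900
Divide by 12: 9900 / 12 = 825

825


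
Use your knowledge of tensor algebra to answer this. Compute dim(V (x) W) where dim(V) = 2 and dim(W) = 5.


The dimension of a tensor product is the product of dimensions.
dim(V) = 2, dim(W) = 5
dim(V (x) W) = 2 * 5 = 10

10


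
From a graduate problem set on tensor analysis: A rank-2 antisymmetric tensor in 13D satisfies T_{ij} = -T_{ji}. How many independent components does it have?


An antisymmetric rank-2 tensor satisfies A_{ij} = -A_{ji}, so diagonal entries are zero.
The independent components are the upper-triangular entries: C(n, 2) = n(n-1)/2.
n = 13
C(13, 2) = 13 * 12 / 2 = 156 / 2 = 78

78


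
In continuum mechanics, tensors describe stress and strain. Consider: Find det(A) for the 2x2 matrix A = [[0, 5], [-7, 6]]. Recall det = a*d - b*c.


For a 2x2 matrix [[a, b], [c, d]], det = a*d - b*c.
a = 0, b = 5, c = -7, d = 6
a*d = 0 * 6 = 0
b*c = 5 * -7 = -35
det = 0 - -35 = 35

35


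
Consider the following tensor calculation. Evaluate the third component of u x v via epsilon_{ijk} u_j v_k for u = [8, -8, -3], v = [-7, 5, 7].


(u x v)_3 = sum_{j,k} epsilon_{3jk} u_j v_k. Only permutations of (1,2,3) contribute; the two non-zero terms are:
eps_{312} u_1 v_2 = 1 * 8 * 5 = 40
eps_{321} u_2 v_1 = -1 * -8 * -7 = -56
(u x v)_3 = -16

-16


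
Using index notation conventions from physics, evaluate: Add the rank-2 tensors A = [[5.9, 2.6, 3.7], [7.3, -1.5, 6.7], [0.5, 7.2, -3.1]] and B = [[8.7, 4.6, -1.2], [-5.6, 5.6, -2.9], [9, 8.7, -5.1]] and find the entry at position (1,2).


Tensor addition is component-wise: (A + B)_{ij} = A_{ij} + B_{ij}.
A_{12} = 2.6
B_{12} = 4.6
(A + B)_{12} = 2.6 + 4.6 = 7.2

7.2


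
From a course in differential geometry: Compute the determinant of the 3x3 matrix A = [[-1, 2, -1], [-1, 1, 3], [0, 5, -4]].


Expanding along the first row, det(A) = a11*M_11 - a12*M_12 + a13*M_13, where M_1j is the (1,j) minor.
Minor M_11 = 1*-4 - 3*5 = -19
Minor M_12 = -1*-4 - 3*0 = 4
Minor M_13 = -1*5 - 1*0 = -5
det = -1*(-19) - 2*(4) + -1*(-5)
    = 19 - 8 + 5
    = 16

16


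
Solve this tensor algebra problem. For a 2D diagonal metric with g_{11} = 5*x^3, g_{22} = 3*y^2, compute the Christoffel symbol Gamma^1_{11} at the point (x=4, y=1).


For a diagonal metric, Gamma^k_{ij} = (1/2) g^{kk} (dg_{ik}/dx_j + dg_{jk}/dx_i - dg_{ij}/dx_k).
The metric is diagonal, so g_{ab} = 0 for a != b.
At the given point: g_{11} = 320, g_{22} = 3
g^{11} = 1/320
dg_{11}/dx_1 = dg_{11}/dx_1 = 240
dg_{11}/dx_1 = dg_{11}/dx_1 = 240
dg_{11}/dx_1 = dg_{11}/dx_1 = 240
Numerator = 240 + 240 - 240 = 240
Gamma^1_{11} = 240 / (2 * 320) = 3/8

3/8


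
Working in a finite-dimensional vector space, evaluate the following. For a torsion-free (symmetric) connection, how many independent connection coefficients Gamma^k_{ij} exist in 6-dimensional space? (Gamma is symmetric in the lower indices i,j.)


Christoffel symbols Gamma^k_{ij} are symmetric in i,j, so there are d * d(d+1)/2 independent symbols.
d = 6
d(d+1)/2 = 6 * 7 / 2 = 21
Total = 6 * 21 = 126

126


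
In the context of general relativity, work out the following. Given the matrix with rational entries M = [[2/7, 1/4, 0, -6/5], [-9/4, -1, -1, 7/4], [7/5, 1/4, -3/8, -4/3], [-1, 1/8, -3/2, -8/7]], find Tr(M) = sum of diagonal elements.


The trace is the sum of diagonal entries.
Diagonal: M[1,1] = 2/7, M[2,2] = -1, M[3,3] = -3/8, M[4,4] = -8/7
Tr(M) = 2/7 + -1 + -3/8 + -8/7
Computing step by step:
After adding M[1,1]: 2/7
After adding M[2,2]: -5/7
After adding M[3,3]: -61/56
After adding M[4,4]: -125/56
Tr(M) = -125/56

-125/56


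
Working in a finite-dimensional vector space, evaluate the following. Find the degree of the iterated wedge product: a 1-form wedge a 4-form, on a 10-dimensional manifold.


The degree of a wedge product is the sum of the degrees of the individual forms.
Degrees: 1, 4
Total degree = 1 + 4 = 5

5


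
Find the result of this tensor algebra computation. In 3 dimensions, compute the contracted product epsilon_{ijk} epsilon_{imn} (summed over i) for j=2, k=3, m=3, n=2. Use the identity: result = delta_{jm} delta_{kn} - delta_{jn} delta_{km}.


Using the identity: epsilon_{ijk} epsilon_{imn} = delta_{jm} delta_{kn} - delta_{jn} delta_{km}.
delta_{23} = 0
delta_{32} = 0
delta_{22} = 1
delta_{33} = 1
Result = 0 * 0 - 1 * 1 = 0 - 1 = -1

-1


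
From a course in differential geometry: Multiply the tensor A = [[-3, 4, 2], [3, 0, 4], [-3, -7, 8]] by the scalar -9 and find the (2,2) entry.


Scalar multiplication: (cA)_{ij} = c * A_{ij}.
c = -9
A_{22} = 0
(cA)_{22} = -9 * 0 = 0

0


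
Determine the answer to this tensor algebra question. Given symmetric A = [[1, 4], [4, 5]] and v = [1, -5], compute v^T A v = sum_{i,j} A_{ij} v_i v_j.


First compute Av:
(Av)_1 = 1*1 + 4*-5 = -19
(Av)_2 = 4*1 + 5*-5 = -21
Av = [-19, -21]
Then v^T (Av) = 1*-19 + -5*-21
= -19 + 105 = 86

86


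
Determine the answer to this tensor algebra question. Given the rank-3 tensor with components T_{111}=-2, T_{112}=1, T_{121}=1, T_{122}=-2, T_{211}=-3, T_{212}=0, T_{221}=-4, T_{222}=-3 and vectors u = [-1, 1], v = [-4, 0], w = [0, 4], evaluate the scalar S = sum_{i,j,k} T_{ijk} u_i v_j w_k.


S = sum over i,j,k of T_{ijk} u_i v_j w_k. Expanding all 8 terms:
T_{111}*u_1*v_1*w_1 = -2*-1*-4*0 = 0  (running total: 0)
T_{112}*u_1*v_1*w_2 = 1*-1*-4*4 = 16  (running total: 16)
T_{121}*u_1*v_2*w_1 = 1*-1*0*0 = 0  (running total: 16)
T_{122}*u_1*v_2*w_2 = -2*-1*0*4 = 0  (running total: 16)
T_{211}*u_2*v_1*w_1 = -3*1*-4*0 = 0  (running total: 16)
T_{212}*u_2*v_1*w_2 = 0*1*-4*4 = 0  (running total: 16)
T_{221}*u_2*v_2*w_1 = -4*1*0*0 = 0  (running total: 16)
T_{222}*u_2*v_2*w_2 = -3*1*0*4 = 0  (running total: 16)
S = 16

16


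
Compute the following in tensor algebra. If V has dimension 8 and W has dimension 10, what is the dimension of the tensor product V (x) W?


The dimension of a tensor product is the product of dimensions.
dim(V) = 8, dim(W) = 10
dim(V (x) W) = 8 * 10 = 80

80


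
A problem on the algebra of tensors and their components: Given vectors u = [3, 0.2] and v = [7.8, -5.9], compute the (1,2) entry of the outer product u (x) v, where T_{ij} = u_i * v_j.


The outer product entry T_{ij} = u_i * v_j.
We need i=1, j=2.
u_1 = 3, v_2 = -5.9
T_{1,2} = 3 * -5.9 = -17.7

-17.7


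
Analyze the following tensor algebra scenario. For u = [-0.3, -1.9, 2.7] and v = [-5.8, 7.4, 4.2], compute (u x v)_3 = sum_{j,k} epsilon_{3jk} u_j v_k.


(u x v)_3 = sum_{j,k} epsilon_{3jk} u_j v_k. Only permutations of (1,2,3) contribute; the two non-zero terms are:
eps_{312} u_1 v_2 = 1 * -0.3 * 7.4 = -2.22
eps_{321} u_2 v_1 = -1 * -1.9 * -5.8 = -11.02
(u x v)_3 = -13.24

-13.24


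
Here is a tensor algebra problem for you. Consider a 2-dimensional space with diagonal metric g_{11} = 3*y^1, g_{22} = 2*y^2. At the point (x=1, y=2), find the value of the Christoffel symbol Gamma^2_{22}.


For a diagonal metric, Gamma^k_{ij} = (1/2) g^{kk} (dg_{ik}/dx_j + dg_{jk}/dx_i - dg_{ij}/dx_k).
The metric is diagonal, so g_{ab} = 0 for a != b.
At the given point: g_{11} = 6, g_{22} = 8
g^{22} = 1/8
dg_{22}/dx_2 = dg_{22}/dx_2 = 8
dg_{22}/dx_2 = dg_{22}/dx_2 = 8
dg_{22}/dx_2 = dg_{22}/dx_2 = 8
Numerator = 8 + 8 - 8 = 8
Gamma^2_{22} = 8 / (2 * 8) = 1/2

1/2


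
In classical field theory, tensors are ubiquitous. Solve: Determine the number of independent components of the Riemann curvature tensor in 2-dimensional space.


The Riemann tensor in d dimensions has d^2(d^2 - 1)/12 independent components.
d = 2, so d^2 = 4
d^2 - 1 = 3
d^2(d^2 - 1) = 4 * 3 = 12
Divide by 12: 12 / 12 = 1

1


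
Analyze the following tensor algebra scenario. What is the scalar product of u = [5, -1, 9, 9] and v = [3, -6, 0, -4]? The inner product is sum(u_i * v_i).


The inner product u . v = sum of u_i * v_i.
Term-by-term: 5 * 3, -1 * -6, 9 * 0, 9 * -4
Products: 15, 6, 0, -36
Sum = 15 + 6 + 0 + -36 = -15

-15


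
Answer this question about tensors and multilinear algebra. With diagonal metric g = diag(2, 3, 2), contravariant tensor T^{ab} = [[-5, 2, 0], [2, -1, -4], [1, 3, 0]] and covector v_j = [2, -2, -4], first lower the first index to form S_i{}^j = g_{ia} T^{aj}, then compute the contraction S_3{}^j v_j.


Step 1: lower the first index. For a diagonal metric, g_{ia} T^{aj} = g_{ii} T^{ij} (no sum on i).
g_{33} = 2
S_3{}^1 = 2 * T^{31} = 2 * 1 = 2
S_3{}^2 = 2 * T^{32} = 2 * 3 = 6
S_3{}^3 = 2 * T^{33} = 2 * 0 = 0
Step 2: contract S_3{}^j with v_j.
S_3{}^1 * v_1 = 2 * 2 = 4
S_3{}^2 * v_2 = 6 * -2 = -12
S_3{}^3 * v_3 = 0 * -4 = 0
Result = 4 + -12 + 0 = -8

-8


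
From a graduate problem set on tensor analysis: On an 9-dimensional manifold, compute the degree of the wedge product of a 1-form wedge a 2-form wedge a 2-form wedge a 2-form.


The degree of a wedge product is the sum of the degrees of the individual forms.
Degrees: 1, 2, 2, 2
Total degree = 1 + 2 + 2 + 2 = 7

7


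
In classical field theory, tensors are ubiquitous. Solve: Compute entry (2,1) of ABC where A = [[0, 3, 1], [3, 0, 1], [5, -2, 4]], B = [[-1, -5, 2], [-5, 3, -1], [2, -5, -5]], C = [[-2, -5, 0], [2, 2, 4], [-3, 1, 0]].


(ABC)_{21} = sum_m (AB)_{2m} C_{m1}. First compute row 2 of AB.
(AB)_{21} = 3*-1 + 0*-5 + 1*2 = -1
(AB)_{22} = 3*-5 + 0*3 + 1*-5 = -20
(AB)_{23} = 3*2 + 0*-1 + 1*-5 = 1
Now contract with column 1 of C:
(AB)_{21} * C_{11} = -1 * -2 = 2
(AB)_{22} * C_{21} = -20 * 2 = -40
(AB)_{23} * C_{31} = 1 * -3 = -3
(ABC)_{21} = 2 + -40 + -3 = -41

-41


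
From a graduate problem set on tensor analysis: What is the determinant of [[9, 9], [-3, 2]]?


For a 2x2 matrix [[a, b], [c, d]], det = a*d - b*c.
a = 9, b = 9, c = -3, d = 2
a*d = 9 * 2 = 18
b*c = 9 * -3 = -27
det = 18 - -27 = 45

45


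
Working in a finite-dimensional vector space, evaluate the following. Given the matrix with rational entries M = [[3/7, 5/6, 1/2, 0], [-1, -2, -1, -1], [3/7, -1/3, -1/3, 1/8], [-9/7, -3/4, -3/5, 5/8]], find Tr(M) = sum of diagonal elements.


The trace is the sum of diagonal entries.
Diagonal: M[1,1] = 3/7, M[2,2] = -2, M[3,3] = -1/3, M[4,4] = 5/8
Tr(M) = 3/7 + -2 + -1/3 + 5/8
Computing step by step:
After adding M[1,1]: 3/7
After adding M[2,2]: -11/7
After adding M[3,3]: -40/21
After adding M[4,4]: -215/168
Tr(M) = -215/168

-215/168


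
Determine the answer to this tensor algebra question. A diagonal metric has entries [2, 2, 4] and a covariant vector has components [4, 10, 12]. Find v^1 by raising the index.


To raise an index with a diagonal metric: v^i = v_i / g_{ii}.
For index 1: v_1 = 4, g_{11} = 2
v^1 = 4 / 2 = 2

2


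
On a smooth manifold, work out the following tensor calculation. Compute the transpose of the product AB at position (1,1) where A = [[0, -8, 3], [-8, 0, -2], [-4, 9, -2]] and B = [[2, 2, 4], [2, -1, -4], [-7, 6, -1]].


(AB)^T_{ij} = (AB)_{ji} = sum_k A_{jk} B_{ki}.
For i=1, j=1 we need (AB)_{11}:
A_{11} * B_{11} = 0 * 2 = 0
A_{12} * B_{21} = -8 * 2 = -16
A_{13} * B_{31} = 3 * -7 = -21
Sum = 0 + -16 + -21 = -37

-37


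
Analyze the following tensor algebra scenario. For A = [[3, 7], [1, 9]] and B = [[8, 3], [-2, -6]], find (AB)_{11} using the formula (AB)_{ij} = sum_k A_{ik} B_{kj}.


(AB)_{ij} = sum_k A_{ik} B_{kj}.
For i=1, j=1:
A_{11} * B_{11} = 3 * 8 = 24
A_{12} * B_{21} = 7 * -2 = -14
Sum = 24 + -14 = 10

10


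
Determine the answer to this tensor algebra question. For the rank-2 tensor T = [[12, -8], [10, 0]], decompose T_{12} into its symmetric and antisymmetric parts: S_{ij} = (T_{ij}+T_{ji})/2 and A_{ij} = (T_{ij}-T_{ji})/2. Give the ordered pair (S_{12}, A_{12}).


T_{12} = -8
T_{21} = 10
S_{12} = (-8 + 10)/2 = 2/2 = 1
A_{12} = (-8 - 10)/2 = -18/2 = -9
Check: S + A = 1 + -9 = -8 = T_{12}.

(1, -9)


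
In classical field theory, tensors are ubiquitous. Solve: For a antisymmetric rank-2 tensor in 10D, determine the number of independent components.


A antisymmetric rank-2 tensor in d dimensions has d(d-1)/2 independent components.
d = 10
d(d-1)/2 = 10 * 9 / 2 = 90 / 2 = 45

45


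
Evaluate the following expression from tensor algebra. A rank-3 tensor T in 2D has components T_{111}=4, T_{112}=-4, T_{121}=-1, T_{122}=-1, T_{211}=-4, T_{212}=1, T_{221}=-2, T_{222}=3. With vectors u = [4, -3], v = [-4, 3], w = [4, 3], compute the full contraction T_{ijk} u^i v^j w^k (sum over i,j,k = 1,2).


S = sum over i,j,k of T_{ijk} u_i v_j w_k. Expanding all 8 terms:
T_{111}*u_1*v_1*w_1 = 4*4*-4*4 = -256  (running total: -256)
T_{112}*u_1*v_1*w_2 = -4*4*-4*3 = 192  (running total: -64)
T_{121}*u_1*v_2*w_1 = -1*4*3*4 = -48  (running total: -112)
T_{122}*u_1*v_2*w_2 = -1*4*3*3 = -36  (running total: -148)
T_{211}*u_2*v_1*w_1 = -4*-3*-4*4 = -192  (running total: -340)
T_{212}*u_2*v_1*w_2 = 1*-3*-4*3 = 36  (running total: -304)
T_{221}*u_2*v_2*w_1 = -2*-3*3*4 = 72  (running total: -232)
T_{222}*u_2*v_2*w_2 = 3*-3*3*3 = -81  (running total: -313)
S = -313

-313


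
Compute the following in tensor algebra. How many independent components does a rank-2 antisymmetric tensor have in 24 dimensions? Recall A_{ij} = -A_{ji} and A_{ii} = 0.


An antisymmetric rank-2 tensor satisfies A_{ij} = -A_{ji}, so diagonal entries are zero.
The independent components are the upper-triangular entries: C(n, 2) = n(n-1)/2.
n = 24
C(24, 2) = 24 * 23 / 2 = 552 / 2 = 276

276


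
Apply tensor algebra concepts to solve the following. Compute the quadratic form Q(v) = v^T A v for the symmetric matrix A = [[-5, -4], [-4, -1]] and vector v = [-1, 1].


First compute Av:
(Av)_1 = -5*-1 + -4*1 = 1
(Av)_2 = -4*-1 + -1*1 = 3
Av = [1, 3]
Then v^T (Av) = -1*1 + 1*3
= -1 + 3 = 2

2


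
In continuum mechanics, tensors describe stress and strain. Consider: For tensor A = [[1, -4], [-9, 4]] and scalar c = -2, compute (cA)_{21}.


Scalar multiplication: (cA)_{ij} = c * A_{ij}.
c = -2
A_{21} = -9
(cA)_{21} = -2 * -9 = 18

18


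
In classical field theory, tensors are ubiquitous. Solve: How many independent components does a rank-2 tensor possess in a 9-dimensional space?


The number of components of a rank-r tensor in d dimensions is d^r.
Here d = 9 and r = 2.
9^2 = 81

81


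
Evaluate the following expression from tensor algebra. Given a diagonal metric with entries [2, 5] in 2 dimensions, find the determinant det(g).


For a diagonal metric, the determinant is the product of diagonal entries.
Diagonal entries: 2, 5
det(g) = 2 * 5 = 10

10


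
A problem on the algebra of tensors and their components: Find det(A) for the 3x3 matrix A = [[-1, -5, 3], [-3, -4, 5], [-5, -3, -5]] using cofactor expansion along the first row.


Expanding along the first row, det(A) = a11*M_11 - a12*M_12 + a13*M_13, where M_1j is the (1,j) minor.
Minor M_11 = -4*-5 - 5*-3 = 35
Minor M_12 = -3*-5 - 5*-5 = 40
Minor M_13 = -3*-3 - -4*-5 = -11
det = -1*(35) - -5*(40) + 3*(-11)
    = -35 - -200 + -33
    = 132

132


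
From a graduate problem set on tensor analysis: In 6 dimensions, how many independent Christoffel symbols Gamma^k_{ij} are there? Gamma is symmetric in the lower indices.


Christoffel symbols Gamma^k_{ij} are symmetric in i,j, so there are d * d(d+1)/2 independent symbols.
d = 6
d(d+1)/2 = 6 * 7 / 2 = 21
Total = 6 * 21 = 126

126


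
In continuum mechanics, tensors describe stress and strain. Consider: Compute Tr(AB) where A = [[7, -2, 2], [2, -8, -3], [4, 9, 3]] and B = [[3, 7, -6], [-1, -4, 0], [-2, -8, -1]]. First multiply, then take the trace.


Tr(AB) = sum_i (AB)_{ii} where (AB)_{ii} = sum_k A_{ik} B_{ki}.
(AB)_{11} = 7*3 + -2*-1 + 2*-2 = 19
(AB)_{22} = 2*7 + -8*-4 + -3*-8 = 70
(AB)_{33} = 4*-6 + 9*0 + 3*-1 = -27
Tr(AB) = 19 + 70 + -27 = 62

62


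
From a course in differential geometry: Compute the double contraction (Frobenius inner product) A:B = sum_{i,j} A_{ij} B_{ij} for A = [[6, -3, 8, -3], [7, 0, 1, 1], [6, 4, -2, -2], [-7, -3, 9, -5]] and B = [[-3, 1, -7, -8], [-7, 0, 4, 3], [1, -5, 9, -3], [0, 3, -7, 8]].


A:B = sum over all i,j of A_{ij} * B_{ij}.
Row 1: 6*-3=-18, -3*1=-3, 8*-7=-56, -3*-8=24 => row sum = -53
Row 2: 7*-7=-49, 0*0=0, 1*4=4, 1*3=3 => row sum = -42
Row 3: 6*1=6, 4*-5=-20, -2*9=-18, -2*-3=6 => row sum = -26
Row 4: -7*0=0, -3*3=-9, 9*-7=-63, -5*8=-40 => row sum = -112
Total = -53 + -42 + -26 + -112 = -233

-233


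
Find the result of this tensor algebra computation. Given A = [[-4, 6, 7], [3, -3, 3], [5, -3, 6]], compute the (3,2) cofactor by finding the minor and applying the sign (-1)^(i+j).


To find cofactor C_{32}, delete row 3 and column 2.
The resulting 2x2 submatrix is: [[-4, 7], [3, 3]]
Minor M_{32} = -4*3 - 7*3
  = -12 - 21 = -33
Sign = (-1)^(3+2) = (-1)^5 = -1
Cofactor C_{32} = -1 * -33 = 33

33


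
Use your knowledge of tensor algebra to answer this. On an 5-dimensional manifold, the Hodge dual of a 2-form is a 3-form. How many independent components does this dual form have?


The Hodge dual of a p-form on an n-dimensional manifold is an (n-p)-form.
n = 5, p = 2, so dual degree = 5 - 2 = 3
The number of components is C(n, n-p) = C(5, 3) = 10

10


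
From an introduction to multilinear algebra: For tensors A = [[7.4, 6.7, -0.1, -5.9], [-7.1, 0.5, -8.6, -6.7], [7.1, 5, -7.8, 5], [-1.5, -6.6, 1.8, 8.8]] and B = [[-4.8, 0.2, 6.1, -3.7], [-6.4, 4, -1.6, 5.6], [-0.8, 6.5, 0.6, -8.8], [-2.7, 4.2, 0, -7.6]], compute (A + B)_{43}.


Tensor addition is component-wise: (A + B)_{ij} = A_{ij} + B_{ij}.
A_{43} = 1.8
B_{43} = 0
(A + B)_{43} = 1.8 + 0 = 1.8

1.8


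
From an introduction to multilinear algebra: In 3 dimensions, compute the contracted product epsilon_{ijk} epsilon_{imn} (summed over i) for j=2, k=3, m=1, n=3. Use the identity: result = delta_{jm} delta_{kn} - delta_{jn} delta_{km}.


Using the identity: epsilon_{ijk} epsilon_{imn} = delta_{jm} delta_{kn} - delta_{jn} delta_{km}.
delta_{21} = 0
delta_{33} = 1
delta_{23} = 0
delta_{31} = 0
Result = 0 * 1 - 0 * 0 = 0 - 0 = 0

0


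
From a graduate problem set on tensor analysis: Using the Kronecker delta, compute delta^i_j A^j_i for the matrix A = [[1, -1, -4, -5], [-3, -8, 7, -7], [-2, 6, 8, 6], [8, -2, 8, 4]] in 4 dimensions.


The contraction (trace) of a rank-2 tensor is the sum of its diagonal elements.
Diagonal entries: A[1,1] = 1, A[2,2] = -8, A[3,3] = 8, A[4,4] = 4
Tr(A) = 1 + -8 + 8 + 4 = 5

5


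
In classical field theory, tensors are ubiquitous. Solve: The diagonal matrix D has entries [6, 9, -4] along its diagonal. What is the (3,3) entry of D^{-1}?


For a diagonal matrix, the inverse has entries (D^{-1})_{ii} = 1/d_{ii}.
The diagonal entries are: d_{11} = 6, d_{22} = 9, d_{33} = -4
We need (D^{-1})_{33} = 1/d_{33} = 1/-4 = -1/4

-1/4


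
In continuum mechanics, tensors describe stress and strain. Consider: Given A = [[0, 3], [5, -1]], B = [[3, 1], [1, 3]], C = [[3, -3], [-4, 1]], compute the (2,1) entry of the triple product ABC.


(ABC)_{21} = sum_m (AB)_{2m} C_{m1}. First compute row 2 of AB.
(AB)_{21} = 5*3 + -1*1 = 14
(AB)_{22} = 5*1 + -1*3 = 2
Now contract with column 1 of C:
(AB)_{21} * C_{11} = 14 * 3 = 42
(AB)_{22} * C_{21} = 2 * -4 = -8
(ABC)_{21} = 42 + -8 = 34

34


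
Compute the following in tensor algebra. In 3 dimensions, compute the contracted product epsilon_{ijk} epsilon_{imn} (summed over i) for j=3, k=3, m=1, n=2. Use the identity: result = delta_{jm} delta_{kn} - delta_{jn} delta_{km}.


Using the identity: epsilon_{ijk} epsilon_{imn} = delta_{jm} delta_{kn} - delta_{jn} delta_{km}.
delta_{31} = 0
delta_{32} = 0
delta_{32} = 0
delta_{31} = 0
Result = 0 * 0 - 0 * 0 = 0 - 0 = 0

0


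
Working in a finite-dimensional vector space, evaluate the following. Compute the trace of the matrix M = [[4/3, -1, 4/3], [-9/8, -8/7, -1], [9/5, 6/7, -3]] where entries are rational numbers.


The trace is the sum of diagonal entries.
Diagonal: M[1,1] = 4/3, M[2,2] = -8/7, M[3,3] = -3
Tr(M) = 4/3 + -8/7 + -3
Computing step by step:
After adding M[1,1]: 4/3
After adding M[2,2]: 4/21
After adding M[3,3]: -59/21
Tr(M) = -59/21

-59/21


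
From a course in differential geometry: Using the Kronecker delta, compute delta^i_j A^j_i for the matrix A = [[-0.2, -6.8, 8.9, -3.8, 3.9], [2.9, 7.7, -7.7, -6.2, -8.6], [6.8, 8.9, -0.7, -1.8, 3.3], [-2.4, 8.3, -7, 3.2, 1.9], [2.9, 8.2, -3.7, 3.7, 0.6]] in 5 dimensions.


The contraction (trace) of a rank-2 tensor is the sum of its diagonal elements.
Diagonal entries: A[1,1] = -0.2, A[2,2] = 7.7, A[3,3] = -0.7, A[4,4] = 3.2, A[5,5] = 0.6
Tr(A) = -0.2 + 7.7 + -0.7 + 3.2 + 0.6 = 10.6

10.6


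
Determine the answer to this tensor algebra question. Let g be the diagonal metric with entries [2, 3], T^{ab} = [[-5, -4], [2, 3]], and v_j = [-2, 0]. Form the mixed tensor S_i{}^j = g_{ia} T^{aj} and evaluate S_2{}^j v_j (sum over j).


Step 1: lower the first index. For a diagonal metric, g_{ia} T^{aj} = g_{ii} T^{ij} (no sum on i).
g_{22} = 3
S_2{}^1 = 3 * T^{21} = 3 * 2 = 6
S_2{}^2 = 3 * T^{22} = 3 * 3 = 9
Step 2: contract S_2{}^j with v_j.
S_2{}^1 * v_1 = 6 * -2 = -12
S_2{}^2 * v_2 = 9 * 0 = 0
Result = -12 + 0 = -12

-12


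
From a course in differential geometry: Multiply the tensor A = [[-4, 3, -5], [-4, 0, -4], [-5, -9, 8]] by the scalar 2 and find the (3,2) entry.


Scalar multiplication: (cA)_{ij} = c * A_{ij}.
c = 2
A_{32} = -9
(cA)_{32} = 2 * -9 = -18

-18


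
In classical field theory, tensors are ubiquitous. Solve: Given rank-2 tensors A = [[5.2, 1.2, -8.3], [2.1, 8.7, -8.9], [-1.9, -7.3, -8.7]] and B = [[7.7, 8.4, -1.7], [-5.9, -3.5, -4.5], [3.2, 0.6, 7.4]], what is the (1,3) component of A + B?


Tensor addition is component-wise: (A + B)_{ij} = A_{ij} + B_{ij}.
A_{13} = -8.3
B_{13} = -1.7
(A + B)_{13} = -8.3 + -1.7 = -10

-10


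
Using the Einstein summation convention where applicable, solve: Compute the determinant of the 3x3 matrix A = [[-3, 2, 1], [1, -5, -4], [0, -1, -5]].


Expanding along the first row, det(A) = a11*M_11 - a12*M_12 + a13*M_13, where M_1j is the (1,j) minor.
Minor M_11 = -5*-5 - -4*-1 = 21
Minor M_12 = 1*-5 - -4*0 = -5
Minor M_13 = 1*-1 - -5*0 = -1
det = -3*(21) - 2*(-5) + 1*(-1)
    = -63 - -10 + -1
    = -54

-54


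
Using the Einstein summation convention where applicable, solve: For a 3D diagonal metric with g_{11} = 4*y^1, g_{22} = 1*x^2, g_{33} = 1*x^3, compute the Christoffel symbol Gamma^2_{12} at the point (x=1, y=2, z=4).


For a diagonal metric, Gamma^k_{ij} = (1/2) g^{kk} (dg_{ik}/dx_j + dg_{jk}/dx_i - dg_{ij}/dx_k).
The metric is diagonal, so g_{ab} = 0 for a != b.
At the given point: g_{11} = 8, g_{22} = 1, g_{33} = 1
g^{22} = 1/1
dg_{12}/dx_2 = 0 (off-diagonal)
dg_{22}/dx_1 = dg_{22}/dx_1 = 2
dg_{12}/dx_2 = 0 (off-diagonal)
Numerator = 0 + 2 - 0 = 2
Gamma^2_{12} = 2 / (2 * 1) = 1

1


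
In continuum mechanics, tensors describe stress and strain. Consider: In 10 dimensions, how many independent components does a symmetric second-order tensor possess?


A symmetric rank-2 tensor in d dimensions has d(d+1)/2 independent components.
d = 10
d(d+1)/2 = 10 * 11 / 2 = 110 / 2 = 55

55


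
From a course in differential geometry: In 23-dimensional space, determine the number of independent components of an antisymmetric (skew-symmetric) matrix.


An antisymmetric rank-2 tensor satisfies A_{ij} = -A_{ji}, so diagonal entries are zero.
The independent components are the upper-triangular entries: C(n, 2) = n(n-1)/2.
n = 23
C(23, 2) = 23 * 22 / 2 = 506 / 2 = 253

253


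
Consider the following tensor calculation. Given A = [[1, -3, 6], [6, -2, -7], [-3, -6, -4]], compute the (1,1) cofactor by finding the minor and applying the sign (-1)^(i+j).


To find cofactor C_{11}, delete row 1 and column 1.
The resulting 2x2 submatrix is: [[-2, -7], [-6, -4]]
Minor M_{11} = -2*-4 - -7*-6
  = 8 - 42 = -34
Sign = (-1)^(1+1) = (-1)^2 = 1
Cofactor C_{11} = 1 * -34 = -34

-34


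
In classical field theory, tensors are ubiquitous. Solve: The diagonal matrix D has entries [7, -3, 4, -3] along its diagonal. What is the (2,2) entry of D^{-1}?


For a diagonal matrix, the inverse has entries (D^{-1})_{ii} = 1/d_{ii}.
The diagonal entries are: d_{11} = 7, d_{22} = -3, d_{33} = 4, d_{44} = -3
We need (D^{-1})_{22} = 1/d_{22} = 1/-3 = -1/3

-1/3


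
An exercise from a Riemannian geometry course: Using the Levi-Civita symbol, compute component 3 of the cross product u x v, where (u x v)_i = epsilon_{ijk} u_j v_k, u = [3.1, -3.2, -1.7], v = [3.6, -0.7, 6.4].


(u x v)_3 = sum_{j,k} epsilon_{3jk} u_j v_k. Only permutations of (1,2,3) contribute; the two non-zero terms are:
eps_{312} u_1 v_2 = 1 * 3.1 * -0.7 = -2.17
eps_{321} u_2 v_1 = -1 * -3.2 * 3.6 = 11.52
(u x v)_3 = 9.35

9.35


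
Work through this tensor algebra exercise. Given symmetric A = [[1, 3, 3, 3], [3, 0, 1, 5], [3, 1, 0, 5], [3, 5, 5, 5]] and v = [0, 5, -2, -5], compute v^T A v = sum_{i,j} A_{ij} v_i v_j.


First compute Av:
(Av)_1 = 1*0 + 3*5 + 3*-2 + 3*-5 = -6
(Av)_2 = 3*0 + 0*5 + 1*-2 + 5*-5 = -27
(Av)_3 = 3*0 + 1*5 + 0*-2 + 5*-5 = -20
(Av)_4 = 3*0 + 5*5 + 5*-2 + 5*-5 = -10
Av = [-6, -27, -20, -10]
Then v^T (Av) = 0*-6 + 5*-27 + -2*-20 + -5*-10
= 0 + -135 + 40 + 50 = -45

-45


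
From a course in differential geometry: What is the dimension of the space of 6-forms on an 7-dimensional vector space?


The dimension of the space of p-forms on an n-dimensional space is C(n, p).
n = 7, p = 6
C(7, 6) = 7! / (6! * 1!) = 7

7


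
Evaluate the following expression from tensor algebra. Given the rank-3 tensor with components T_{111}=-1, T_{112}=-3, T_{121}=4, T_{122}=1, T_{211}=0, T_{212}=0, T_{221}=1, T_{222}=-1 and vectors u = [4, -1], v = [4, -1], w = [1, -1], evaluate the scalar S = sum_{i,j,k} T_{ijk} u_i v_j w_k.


S = sum over i,j,k of T_{ijk} u_i v_j w_k. Expanding all 8 terms:
T_{111}*u_1*v_1*w_1 = -1*4*4*1 = -16  (running total: -16)
T_{112}*u_1*v_1*w_2 = -3*4*4*-1 = 48  (running total: 32)
T_{121}*u_1*v_2*w_1 = 4*4*-1*1 = -16  (running total: 16)
T_{122}*u_1*v_2*w_2 = 1*4*-1*-1 = 4  (running total: 20)
T_{211}*u_2*v_1*w_1 = 0*-1*4*1 = 0  (running total: 20)
T_{212}*u_2*v_1*w_2 = 0*-1*4*-1 = 0  (running total: 20)
T_{221}*u_2*v_2*w_1 = 1*-1*-1*1 = 1  (running total: 21)
T_{222}*u_2*v_2*w_2 = -1*-1*-1*-1 = 1  (running total: 22)
S = 22

22


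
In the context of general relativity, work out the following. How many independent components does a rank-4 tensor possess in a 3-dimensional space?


The number of components of a rank-r tensor in d dimensions is d^r.
Here d = 3 and r = 4.
3^4 = 81

81


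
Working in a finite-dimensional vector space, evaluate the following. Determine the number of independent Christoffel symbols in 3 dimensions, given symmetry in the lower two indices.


Christoffel symbols Gamma^k_{ij} are symmetric in i,j, so there are d * d(d+1)/2 independent symbols.
d = 3
d(d+1)/2 = 3 * 4 / 2 = 6
Total = 3 * 6 = 18

18


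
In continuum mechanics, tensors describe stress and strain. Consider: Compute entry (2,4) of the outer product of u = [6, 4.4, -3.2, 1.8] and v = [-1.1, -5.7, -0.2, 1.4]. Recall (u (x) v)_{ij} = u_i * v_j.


The outer product entry T_{ij} = u_i * v_j.
We need i=2, j=4.
u_2 = 4.4, v_4 = 1.4
T_{2,4} = 4.4 * 1.4 = 6.16

6.16


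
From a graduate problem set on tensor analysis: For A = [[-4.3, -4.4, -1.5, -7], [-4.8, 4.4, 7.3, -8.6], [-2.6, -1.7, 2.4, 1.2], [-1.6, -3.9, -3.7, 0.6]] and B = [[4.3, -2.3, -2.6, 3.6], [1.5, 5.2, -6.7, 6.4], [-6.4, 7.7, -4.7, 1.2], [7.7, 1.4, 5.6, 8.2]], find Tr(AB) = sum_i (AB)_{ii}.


Tr(AB) = sum_i (AB)_{ii} where (AB)_{ii} = sum_k A_{ik} B_{ki}.
(AB)_{11} = -4.3*4.3 + -4.4*1.5 + -1.5*-6.4 + -7*7.7 = -69.39
(AB)_{22} = -4.8*-2.3 + 4.4*5.2 + 7.3*7.7 + -8.6*1.4 = 78.09
(AB)_{33} = -2.6*-2.6 + -1.7*-6.7 + 2.4*-4.7 + 1.2*5.6 = 13.59
(AB)_{44} = -1.6*3.6 + -3.9*6.4 + -3.7*1.2 + 0.6*8.2 = -30.24
Tr(AB) = -69.39 + 78.09 + 13.59 + -30.24 = -7.95

-7.95


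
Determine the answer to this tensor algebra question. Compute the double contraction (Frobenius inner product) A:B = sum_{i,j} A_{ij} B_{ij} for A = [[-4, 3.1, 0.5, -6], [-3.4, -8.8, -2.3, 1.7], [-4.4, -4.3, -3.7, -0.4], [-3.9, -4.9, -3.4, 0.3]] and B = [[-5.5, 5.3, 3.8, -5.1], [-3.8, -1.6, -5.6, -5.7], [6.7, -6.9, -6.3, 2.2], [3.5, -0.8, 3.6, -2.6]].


A:B = sum over all i,j of A_{ij} * B_{ij}.
Row 1: -4*-5.5=22, 3.1*5.3=16.43, 0.5*3.8=1.9, -6*-5.1=30.6 => row sum = 70.93
Row 2: -3.4*-3.8=12.92, -8.8*-1.6=14.08, -2.3*-5.6=12.88, 1.7*-5.7=-9.69 => row sum = 30.19
Row 3: -4.4*6.7=-29.48, -4.3*-6.9=29.67, -3.7*-6.3=23.31, -0.4*2.2=-0.88 => row sum = 22.62
Row 4: -3.9*3.5=-13.65, -4.9*-0.8=3.92, -3.4*3.6=-12.24, 0.3*-2.6=-0.78 => row sum = -22.75
Total = 70.93 + 30.19 + 22.62 + -22.75 = 100.99

100.99


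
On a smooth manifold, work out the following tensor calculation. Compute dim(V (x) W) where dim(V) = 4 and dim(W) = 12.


The dimension of a tensor product is the product of dimensions.
dim(V) = 4, dim(W) = 12
dim(V (x) W) = 4 * 12 = 48

48


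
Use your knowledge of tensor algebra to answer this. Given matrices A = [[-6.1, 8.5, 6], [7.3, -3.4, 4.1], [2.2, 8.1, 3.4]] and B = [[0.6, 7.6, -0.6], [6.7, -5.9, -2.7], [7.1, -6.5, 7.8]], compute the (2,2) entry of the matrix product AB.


(AB)_{ij} = sum_k A_{ik} B_{kj}.
For i=2, j=2:
A_{21} * B_{12} = 7.3 * 7.6 = 55.48
A_{22} * B_{22} = -3.4 * -5.9 = 20.06
A_{23} * B_{32} = 4.1 * -6.5 = -26.65
Sum = 55.48 + 20.06 + -26.65 = 48.89

48.89


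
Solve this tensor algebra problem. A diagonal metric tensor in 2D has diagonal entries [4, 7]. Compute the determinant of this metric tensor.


For a diagonal metric, the determinant is the product of diagonal entries.
Diagonal entries: 4, 7
det(g) = 4 * 7 = 28

28


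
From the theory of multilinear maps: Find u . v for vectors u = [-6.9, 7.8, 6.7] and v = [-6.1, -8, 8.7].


The inner product u . v = sum of u_i * v_i.
Term-by-term: -6.9 * -6.1, 7.8 * -8, 6.7 * 8.7
Products: 42.09, -62.4, 58.29
Sum = 42.09 + -62.4 + 58.29 = 37.98

37.98


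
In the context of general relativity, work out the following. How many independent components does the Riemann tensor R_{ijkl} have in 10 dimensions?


The Riemann tensor in d dimensions has d^2(d^2 - 1)/12 independent components.
d = 10, so d^2 = 100
d^2 - 1 = 99
d^2(d^2 - 1) = 100 * 99 = 9900
Divide by 12: 9900 / 12 = 825

825


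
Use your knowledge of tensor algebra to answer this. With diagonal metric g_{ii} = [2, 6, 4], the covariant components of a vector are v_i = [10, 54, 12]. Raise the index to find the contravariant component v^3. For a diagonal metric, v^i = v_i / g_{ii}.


To raise an index with a diagonal metric: v^i = v_i / g_{ii}.
For index 3: v_3 = 12, g_{33} = 4
v^3 = 12 / 4 = 3

3


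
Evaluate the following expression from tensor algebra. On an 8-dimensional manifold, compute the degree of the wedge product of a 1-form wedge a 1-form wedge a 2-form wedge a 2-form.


The degree of a wedge product is the sum of the degrees of the individual forms.
Degrees: 1, 1, 2, 2
Total degree = 1 + 1 + 2 + 2 = 6

6


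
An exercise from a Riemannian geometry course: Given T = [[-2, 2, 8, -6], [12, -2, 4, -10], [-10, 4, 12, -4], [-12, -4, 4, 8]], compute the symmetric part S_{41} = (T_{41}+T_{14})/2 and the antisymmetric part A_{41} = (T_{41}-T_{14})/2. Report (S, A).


T_{41} = -12
T_{14} = -6
S_{41} = (-12 + -6)/2 = -18/2 = -9
A_{41} = (-12 - -6)/2 = -6/2 = -3
Check: S + A = -9 + -3 = -12 = T_{41}.

(-9, -3)


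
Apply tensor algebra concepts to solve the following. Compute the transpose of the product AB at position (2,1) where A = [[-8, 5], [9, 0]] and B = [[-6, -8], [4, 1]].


(AB)^T_{ij} = (AB)_{ji} = sum_k A_{jk} B_{ki}.
For i=2, j=1 we need (AB)_{12}:
A_{11} * B_{12} = -8 * -8 = 64
A_{12} * B_{22} = 5 * 1 = 5
Sum = 64 + 5 = 69

69


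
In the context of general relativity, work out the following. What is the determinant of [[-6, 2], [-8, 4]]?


For a 2x2 matrix [[a, b], [c, d]], det = a*d - b*c.
a = -6, b = 2, c = -8, d = 4
a*d = -6 * 4 = -24
b*c = 2 * -8 = -16
det = -24 - -16 = -8

-8


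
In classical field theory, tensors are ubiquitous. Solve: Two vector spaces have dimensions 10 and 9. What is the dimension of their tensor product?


The dimension of a tensor product is the product of dimensions.
dim(V) = 10, dim(W) = 9
dim(V (x) W) = 10 * 9 = 90

90


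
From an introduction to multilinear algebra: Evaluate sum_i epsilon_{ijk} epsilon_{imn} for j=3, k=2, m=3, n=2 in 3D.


Using the identity: epsilon_{ijk} epsilon_{imn} = delta_{jm} delta_{kn} - delta_{jn} delta_{km}.
delta_{33} = 1
delta_{22} = 1
delta_{32} = 0
delta_{23} = 0
Result = 1 * 1 - 0 * 0 = 1 - 0 = 1

1


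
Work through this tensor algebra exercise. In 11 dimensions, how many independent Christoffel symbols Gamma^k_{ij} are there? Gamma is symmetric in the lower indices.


Christoffel symbols Gamma^k_{ij} are symmetric in i,j, so there are d * d(d+1)/2 independent symbols.
d = 11
d(d+1)/2 = 11 * 12 / 2 = 66
Total = 11 * 66 = 726

726


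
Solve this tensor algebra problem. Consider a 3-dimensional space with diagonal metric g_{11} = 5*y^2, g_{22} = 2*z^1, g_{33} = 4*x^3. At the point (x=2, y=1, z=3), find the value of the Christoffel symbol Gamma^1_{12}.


For a diagonal metric, Gamma^k_{ij} = (1/2) g^{kk} (dg_{ik}/dx_j + dg_{jk}/dx_i - dg_{ij}/dx_k).
The metric is diagonal, so g_{ab} = 0 for a != b.
At the given point: g_{11} = 5, g_{22} = 6, g_{33} = 32
g^{11} = 1/5
dg_{11}/dx_2 = dg_{11}/dx_2 = 10
dg_{21}/dx_1 = 0 (off-diagonal)
dg_{12}/dx_1 = 0 (off-diagonal)
Numerator = 10 + 0 - 0 = 10
Gamma^1_{12} = 10 / (2 * 5) = 1

1


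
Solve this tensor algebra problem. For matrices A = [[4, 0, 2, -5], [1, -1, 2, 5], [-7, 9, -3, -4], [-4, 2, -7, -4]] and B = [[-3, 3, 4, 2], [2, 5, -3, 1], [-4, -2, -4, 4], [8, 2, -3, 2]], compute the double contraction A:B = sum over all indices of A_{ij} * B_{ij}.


A:B = sum over all i,j of A_{ij} * B_{ij}.
Row 1: 4*-3=-12, 0*3=0, 2*4=8, -5*2=-10 => row sum = -14
Row 2: 1*2=2, -1*5=-5, 2*-3=-6, 5*1=5 => row sum = -4
Row 3: -7*-4=28, 9*-2=-18, -3*-4=12, -4*4=-16 => row sum = 6
Row 4: -4*8=-32, 2*2=4, -7*-3=21, -4*2=-8 => row sum = -15
Total = -14 + -4 + 6 + -15 = -27

-27


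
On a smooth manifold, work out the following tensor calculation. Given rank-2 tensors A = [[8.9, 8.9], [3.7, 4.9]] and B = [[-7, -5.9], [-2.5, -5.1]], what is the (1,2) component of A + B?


Tensor addition is component-wise: (A + B)_{ij} = A_{ij} + B_{ij}.
A_{12} = 8.9
B_{12} = -5.9
(A + B)_{12} = 8.9 + -5.9 = 3

3


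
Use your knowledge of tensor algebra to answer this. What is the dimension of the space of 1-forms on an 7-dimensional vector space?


The dimension of the space of p-forms on an n-dimensional space is C(n, p).
n = 7, p = 1
C(7, 1) = 7! / (1! * 6!) = 7

7


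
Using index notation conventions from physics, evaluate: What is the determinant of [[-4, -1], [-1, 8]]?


For a 2x2 matrix [[a, b], [c, d]], det = a*d - b*c.
a = -4, b = -1, c = -1, d = 8
a*d = -4 * 8 = -32
b*c = -1 * -1 = 1
det = -32 - 1 = -33

-33


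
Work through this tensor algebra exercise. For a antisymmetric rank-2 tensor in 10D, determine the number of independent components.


A antisymmetric rank-2 tensor in d dimensions has d(d-1)/2 independent components.
d = 10
d(d-1)/2 = 10 * 9 / 2 = 90 / 2 = 45

45


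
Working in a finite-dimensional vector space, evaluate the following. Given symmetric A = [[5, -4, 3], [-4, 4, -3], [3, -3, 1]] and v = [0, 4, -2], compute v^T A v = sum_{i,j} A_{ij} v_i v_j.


First compute Av:
(Av)_1 = 5*0 + -4*4 + 3*-2 = -22
(Av)_2 = -4*0 + 4*4 + -3*-2 = 22
(Av)_3 = 3*0 + -3*4 + 1*-2 = -14
Av = [-22, 22, -14]
Then v^T (Av) = 0*-22 + 4*22 + -2*-14
= 0 + 88 + 28 = 116

116


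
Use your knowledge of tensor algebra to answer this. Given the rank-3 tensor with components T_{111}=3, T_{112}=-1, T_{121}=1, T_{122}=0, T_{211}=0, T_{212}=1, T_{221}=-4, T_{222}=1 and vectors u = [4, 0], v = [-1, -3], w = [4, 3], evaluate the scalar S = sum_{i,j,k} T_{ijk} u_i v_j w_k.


S = sum over i,j,k of T_{ijk} u_i v_j w_k. Expanding all 8 terms:
T_{111}*u_1*v_1*w_1 = 3*4*-1*4 = -48  (running total: -48)
T_{112}*u_1*v_1*w_2 = -1*4*-1*3 = 12  (running total: -36)
T_{121}*u_1*v_2*w_1 = 1*4*-3*4 = -48  (running total: -84)
T_{122}*u_1*v_2*w_2 = 0*4*-3*3 = 0  (running total: -84)
T_{211}*u_2*v_1*w_1 = 0*0*-1*4 = 0  (running total: -84)
T_{212}*u_2*v_1*w_2 = 1*0*-1*3 = 0  (running total: -84)
T_{221}*u_2*v_2*w_1 = -4*0*-3*4 = 0  (running total: -84)
T_{222}*u_2*v_2*w_2 = 1*0*-3*3 = 0  (running total: -84)
S = -84

-84


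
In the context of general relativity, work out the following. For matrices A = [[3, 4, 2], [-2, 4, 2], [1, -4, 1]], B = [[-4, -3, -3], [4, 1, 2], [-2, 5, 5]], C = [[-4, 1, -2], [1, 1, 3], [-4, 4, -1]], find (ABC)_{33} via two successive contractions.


(ABC)_{33} = sum_m (AB)_{3m} C_{m3}. First compute row 3 of AB.
(AB)_{31} = 1*-4 + -4*4 + 1*-2 = -22
(AB)_{32} = 1*-3 + -4*1 + 1*5 = -2
(AB)_{33} = 1*-3 + -4*2 + 1*5 = -6
Now contract with column 3 of C:
(AB)_{31} * C_{13} = -22 * -2 = 44
(AB)_{32} * C_{23} = -2 * 3 = -6
(AB)_{33} * C_{33} = -6 * -1 = 6
(ABC)_{33} = 44 + -6 + 6 = 44

44
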